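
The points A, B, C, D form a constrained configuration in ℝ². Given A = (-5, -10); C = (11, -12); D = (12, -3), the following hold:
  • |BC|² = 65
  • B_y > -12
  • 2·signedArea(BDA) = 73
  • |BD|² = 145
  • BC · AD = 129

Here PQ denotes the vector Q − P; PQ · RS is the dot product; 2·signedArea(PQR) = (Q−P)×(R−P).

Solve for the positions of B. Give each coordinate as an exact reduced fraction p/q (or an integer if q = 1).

1. B_x = 3  [2·signedArea(BDA) = 73 ∩ BC · AD = 129]
2. B_y = -11  [2·signedArea(BDA) = 73 ∩ BC · AD = 129]
   → B = (3, -11)

B = (3, -11)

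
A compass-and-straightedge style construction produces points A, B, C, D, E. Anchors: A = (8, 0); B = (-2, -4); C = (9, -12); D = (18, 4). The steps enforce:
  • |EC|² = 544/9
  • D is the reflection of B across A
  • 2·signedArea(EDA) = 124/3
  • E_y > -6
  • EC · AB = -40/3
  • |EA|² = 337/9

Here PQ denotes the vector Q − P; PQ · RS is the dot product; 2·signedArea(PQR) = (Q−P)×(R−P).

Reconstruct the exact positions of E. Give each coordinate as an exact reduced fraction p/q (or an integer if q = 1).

1. E_x = 5  [2·signedArea(EDA) = 124/3 ∩ EC · AB = -40/3]
2. E_y = -16/3  [2·signedArea(EDA) = 124/3 ∩ EC · AB = -40/3]
   → E = (5, -16/3)

E = (5, -16/3)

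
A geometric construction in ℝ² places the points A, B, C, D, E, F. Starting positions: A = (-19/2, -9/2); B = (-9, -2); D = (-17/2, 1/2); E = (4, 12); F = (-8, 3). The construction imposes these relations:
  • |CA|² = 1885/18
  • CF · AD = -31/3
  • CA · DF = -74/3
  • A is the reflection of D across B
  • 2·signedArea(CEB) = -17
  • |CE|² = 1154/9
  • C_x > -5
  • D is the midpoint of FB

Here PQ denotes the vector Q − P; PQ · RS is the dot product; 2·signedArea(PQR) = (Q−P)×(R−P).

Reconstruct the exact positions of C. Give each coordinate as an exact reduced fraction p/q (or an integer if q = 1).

C = (-13/3, 13/3)

1. C_x = -13/3  [CA · DF = -74/3 ∩ 2·signedArea(CEB) = -17]
2. C_y = 13/3  [CA · DF = -74/3 ∩ 2·signedArea(CEB) = -17]
   → C = (-13/3, 13/3)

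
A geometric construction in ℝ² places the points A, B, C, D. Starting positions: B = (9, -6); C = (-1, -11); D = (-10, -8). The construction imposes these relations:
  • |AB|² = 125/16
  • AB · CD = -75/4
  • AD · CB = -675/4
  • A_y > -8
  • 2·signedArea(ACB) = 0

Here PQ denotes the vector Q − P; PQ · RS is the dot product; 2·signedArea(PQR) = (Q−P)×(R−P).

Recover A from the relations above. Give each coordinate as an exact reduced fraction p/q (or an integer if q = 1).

1. A_x = 13/2  [2·signedArea(ACB) = 0 ∩ AB · CD = -75/4]
2. A_y = -29/4  [2·signedArea(ACB) = 0 ∩ AB · CD = -75/4]
   → A = (13/2, -29/4)

A = (13/2, -29/4)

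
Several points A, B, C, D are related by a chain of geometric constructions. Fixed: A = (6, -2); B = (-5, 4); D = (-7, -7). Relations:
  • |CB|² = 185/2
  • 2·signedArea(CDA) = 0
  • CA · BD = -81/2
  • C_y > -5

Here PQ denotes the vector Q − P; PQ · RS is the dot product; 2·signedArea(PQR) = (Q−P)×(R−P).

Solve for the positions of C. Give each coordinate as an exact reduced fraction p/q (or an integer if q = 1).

C = (-1/2, -9/2)

1. C_x = -1/2  [2·signedArea(CDA) = 0 ∩ CA · BD = -81/2]
2. C_y = -9/2  [2·signedArea(CDA) = 0 ∩ CA · BD = -81/2]
   → C = (-1/2, -9/2)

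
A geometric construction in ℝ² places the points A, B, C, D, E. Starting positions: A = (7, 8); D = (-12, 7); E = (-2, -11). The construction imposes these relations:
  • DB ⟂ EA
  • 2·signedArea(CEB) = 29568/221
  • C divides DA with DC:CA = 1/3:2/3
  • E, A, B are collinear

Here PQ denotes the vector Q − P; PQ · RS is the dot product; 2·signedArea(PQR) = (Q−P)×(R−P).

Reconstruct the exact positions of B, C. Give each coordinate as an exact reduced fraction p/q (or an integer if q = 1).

B = (692/221, -37/221)
C = (-17/3, 22/3)

1. B_x = 692/221  [E, A, B are collinear ∩ DB ⟂ EA]
2. B_y = -37/221  [E, A, B are collinear ∩ DB ⟂ EA]
   → B = (692/221, -37/221)
3. C_x = -17/3  [C divides DA with DC:CA = 1/3:2/3]
4. C_y = 22/3  [C divides DA with DC:CA = 1/3:2/3]
   → C = (-17/3, 22/3)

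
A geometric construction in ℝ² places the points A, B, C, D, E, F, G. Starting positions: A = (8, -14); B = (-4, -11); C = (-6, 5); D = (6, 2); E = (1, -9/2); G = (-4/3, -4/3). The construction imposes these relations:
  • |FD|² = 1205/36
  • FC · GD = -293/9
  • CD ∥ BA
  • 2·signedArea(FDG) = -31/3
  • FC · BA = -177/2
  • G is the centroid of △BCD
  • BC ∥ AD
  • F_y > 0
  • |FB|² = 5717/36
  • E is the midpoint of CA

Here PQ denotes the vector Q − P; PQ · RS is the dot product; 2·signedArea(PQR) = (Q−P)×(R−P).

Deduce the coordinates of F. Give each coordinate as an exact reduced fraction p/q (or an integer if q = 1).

1. F_x = 1/3  [FC · GD = -293/9 ∩ FC · BA = -177/2]
2. F_y = 5/6  [FC · GD = -293/9 ∩ FC · BA = -177/2]
   → F = (1/3, 5/6)

F = (1/3, 5/6)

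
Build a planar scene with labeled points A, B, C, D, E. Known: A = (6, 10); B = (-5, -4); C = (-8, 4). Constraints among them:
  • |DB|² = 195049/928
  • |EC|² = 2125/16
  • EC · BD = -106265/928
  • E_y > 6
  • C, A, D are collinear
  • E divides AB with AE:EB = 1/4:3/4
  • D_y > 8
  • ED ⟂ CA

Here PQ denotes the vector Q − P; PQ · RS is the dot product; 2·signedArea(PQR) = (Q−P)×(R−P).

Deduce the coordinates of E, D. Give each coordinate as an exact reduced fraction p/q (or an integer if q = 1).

D = (559/232, 1963/232)
E = (13/4, 13/2)

1. E_x = 13/4  [E divides AB with AE:EB = 1/4:3/4]
2. E_y = 13/2  [E divides AB with AE:EB = 1/4:3/4]
   → E = (13/4, 13/2)
3. D_x = 559/232  [C, A, D are collinear ∩ ED ⟂ CA]
4. D_y = 1963/232  [C, A, D are collinear ∩ ED ⟂ CA]
   → D = (559/232, 1963/232)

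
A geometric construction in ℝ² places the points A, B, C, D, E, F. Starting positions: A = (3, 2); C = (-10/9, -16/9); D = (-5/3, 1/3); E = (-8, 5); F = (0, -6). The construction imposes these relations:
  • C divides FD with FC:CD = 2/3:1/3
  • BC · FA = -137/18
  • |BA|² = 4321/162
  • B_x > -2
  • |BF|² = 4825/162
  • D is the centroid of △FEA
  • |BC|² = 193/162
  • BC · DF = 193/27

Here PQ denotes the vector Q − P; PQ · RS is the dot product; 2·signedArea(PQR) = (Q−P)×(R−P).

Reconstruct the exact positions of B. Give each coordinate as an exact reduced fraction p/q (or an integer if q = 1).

B = (-25/18, -13/18)

1. B_x = -25/18  [BC · FA = -137/18 ∩ BC · DF = 193/27]
2. B_y = -13/18  [BC · FA = -137/18 ∩ BC · DF = 193/27]
   → B = (-25/18, -13/18)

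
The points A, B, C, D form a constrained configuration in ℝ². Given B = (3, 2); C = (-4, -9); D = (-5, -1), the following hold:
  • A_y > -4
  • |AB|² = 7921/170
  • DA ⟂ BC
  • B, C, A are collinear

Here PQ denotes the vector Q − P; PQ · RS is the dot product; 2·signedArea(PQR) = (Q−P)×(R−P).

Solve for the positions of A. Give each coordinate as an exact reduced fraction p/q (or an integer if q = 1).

1. A_x = -113/170  [B, C, A are collinear ∩ DA ⟂ BC]
2. A_y = -639/170  [B, C, A are collinear ∩ DA ⟂ BC]
   → A = (-113/170, -639/170)

A = (-113/170, -639/170)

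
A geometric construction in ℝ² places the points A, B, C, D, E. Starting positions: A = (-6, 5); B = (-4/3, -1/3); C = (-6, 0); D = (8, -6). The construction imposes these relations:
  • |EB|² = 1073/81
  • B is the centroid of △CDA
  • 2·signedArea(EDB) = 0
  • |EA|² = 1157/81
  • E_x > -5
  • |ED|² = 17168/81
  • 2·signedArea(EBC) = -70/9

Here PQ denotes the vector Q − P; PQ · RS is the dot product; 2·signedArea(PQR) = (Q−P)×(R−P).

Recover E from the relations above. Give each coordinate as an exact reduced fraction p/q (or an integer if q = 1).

E = (-40/9, 14/9)

1. E_x = -40/9  [2·signedArea(EDB) = 0 ∩ 2·signedArea(EBC) = -70/9]
2. E_y = 14/9  [2·signedArea(EDB) = 0 ∩ 2·signedArea(EBC) = -70/9]
   → E = (-40/9, 14/9)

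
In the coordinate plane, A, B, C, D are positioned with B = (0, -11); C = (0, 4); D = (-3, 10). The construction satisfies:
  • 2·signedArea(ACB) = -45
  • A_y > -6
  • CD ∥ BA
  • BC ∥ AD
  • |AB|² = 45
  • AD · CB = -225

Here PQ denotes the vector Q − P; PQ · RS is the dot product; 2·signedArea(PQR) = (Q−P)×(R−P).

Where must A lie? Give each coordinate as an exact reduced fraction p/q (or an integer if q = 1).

A = (-3, -5)

1. A_x = -3  [BC ∥ AD ∩ CD ∥ BA]
2. A_y = -5  [BC ∥ AD ∩ CD ∥ BA]
   → A = (-3, -5)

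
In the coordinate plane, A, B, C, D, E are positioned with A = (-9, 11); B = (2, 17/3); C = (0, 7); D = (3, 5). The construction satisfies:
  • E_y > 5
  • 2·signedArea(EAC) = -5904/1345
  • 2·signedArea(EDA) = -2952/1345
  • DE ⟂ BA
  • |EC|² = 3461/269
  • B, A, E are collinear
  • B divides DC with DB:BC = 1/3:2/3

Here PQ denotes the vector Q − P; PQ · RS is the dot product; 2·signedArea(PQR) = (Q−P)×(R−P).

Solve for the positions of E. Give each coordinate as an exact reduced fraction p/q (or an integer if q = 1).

E = (4131/1345, 6923/1345)

1. E_x = 4131/1345  [B, A, E are collinear ∩ DE ⟂ BA]
2. E_y = 6923/1345  [B, A, E are collinear ∩ DE ⟂ BA]
   → E = (4131/1345, 6923/1345)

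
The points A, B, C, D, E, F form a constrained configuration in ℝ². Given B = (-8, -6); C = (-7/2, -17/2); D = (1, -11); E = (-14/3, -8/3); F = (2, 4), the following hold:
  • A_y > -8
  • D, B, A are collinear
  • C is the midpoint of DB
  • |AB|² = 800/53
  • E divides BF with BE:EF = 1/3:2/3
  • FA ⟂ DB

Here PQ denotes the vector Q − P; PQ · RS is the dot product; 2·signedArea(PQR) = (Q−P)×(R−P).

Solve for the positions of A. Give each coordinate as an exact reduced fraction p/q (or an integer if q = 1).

A = (-244/53, -418/53)

1. A_x = -244/53  [D, B, A are collinear ∩ FA ⟂ DB]
2. A_y = -418/53  [D, B, A are collinear ∩ FA ⟂ DB]
   → A = (-244/53, -418/53)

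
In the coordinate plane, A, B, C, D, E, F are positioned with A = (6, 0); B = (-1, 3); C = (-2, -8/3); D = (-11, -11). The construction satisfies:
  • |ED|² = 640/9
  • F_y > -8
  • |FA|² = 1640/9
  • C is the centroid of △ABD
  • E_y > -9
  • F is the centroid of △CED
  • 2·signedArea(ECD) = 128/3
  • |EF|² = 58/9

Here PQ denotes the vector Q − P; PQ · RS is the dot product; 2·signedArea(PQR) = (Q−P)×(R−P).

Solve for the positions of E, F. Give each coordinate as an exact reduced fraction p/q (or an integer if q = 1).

E = (-3, -25/3)
F = (-16/3, -22/3)

1. E_x = -3  [line 25/3·x + -9·y + -50 = 0 ∩ |ED|² = 640/9]
2. E_y = -25/3  [line 25/3·x + -9·y + -50 = 0 ∩ |ED|² = 640/9]
   → E = (-3, -25/3)
3. F_x = -16/3  [F is the centroid of △CED]
4. F_y = -22/3  [F is the centroid of △CED]
   → F = (-16/3, -22/3)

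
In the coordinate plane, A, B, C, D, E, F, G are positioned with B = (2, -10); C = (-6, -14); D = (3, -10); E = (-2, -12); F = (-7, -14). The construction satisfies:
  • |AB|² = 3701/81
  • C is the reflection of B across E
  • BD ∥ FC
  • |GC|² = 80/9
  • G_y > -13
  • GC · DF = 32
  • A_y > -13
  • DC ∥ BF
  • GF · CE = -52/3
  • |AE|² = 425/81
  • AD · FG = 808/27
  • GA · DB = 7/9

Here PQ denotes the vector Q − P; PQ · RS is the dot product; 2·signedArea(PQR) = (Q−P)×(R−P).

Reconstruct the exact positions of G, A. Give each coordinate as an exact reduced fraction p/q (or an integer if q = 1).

1. G_x = -10/3  [GF · CE = -52/3 ∩ GC · DF = 32]
2. G_y = -38/3  [GF · CE = -52/3 ∩ GC · DF = 32]
   → G = (-10/3, -38/3)
3. A_x = -37/9  [GA · DB = 7/9 ∩ AD · FG = 808/27]
4. A_y = -116/9  [GA · DB = 7/9 ∩ AD · FG = 808/27]
   → A = (-37/9, -116/9)

A = (-37/9, -116/9)
G = (-10/3, -38/3)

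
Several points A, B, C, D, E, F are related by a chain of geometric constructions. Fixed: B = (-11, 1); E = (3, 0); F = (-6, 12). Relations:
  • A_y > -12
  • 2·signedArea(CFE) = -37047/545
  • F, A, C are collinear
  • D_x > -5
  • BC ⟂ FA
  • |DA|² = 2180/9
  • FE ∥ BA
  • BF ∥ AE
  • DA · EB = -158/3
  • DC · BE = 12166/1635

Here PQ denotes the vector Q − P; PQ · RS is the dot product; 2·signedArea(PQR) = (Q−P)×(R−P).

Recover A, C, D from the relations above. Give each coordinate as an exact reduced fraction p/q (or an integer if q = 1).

A = (-2, -11)
C = (-2338/545, 1181/545)
D = (-14/3, 13/3)

1. A_x = -2  [BF ∥ AE ∩ FE ∥ BA]
2. A_y = -11  [BF ∥ AE ∩ FE ∥ BA]
   → A = (-2, -11)
3. C_x = -2338/545  [F, A, C are collinear ∩ BC ⟂ FA]
4. C_y = 1181/545  [F, A, C are collinear ∩ BC ⟂ FA]
   → C = (-2338/545, 1181/545)
5. D_x = -14/3  [line -14·x + 1·y + -209/3 = 0 ∩ |DA|² = 2180/9]
6. D_y = 13/3  [line -14·x + 1·y + -209/3 = 0 ∩ |DA|² = 2180/9]
   → D = (-14/3, 13/3)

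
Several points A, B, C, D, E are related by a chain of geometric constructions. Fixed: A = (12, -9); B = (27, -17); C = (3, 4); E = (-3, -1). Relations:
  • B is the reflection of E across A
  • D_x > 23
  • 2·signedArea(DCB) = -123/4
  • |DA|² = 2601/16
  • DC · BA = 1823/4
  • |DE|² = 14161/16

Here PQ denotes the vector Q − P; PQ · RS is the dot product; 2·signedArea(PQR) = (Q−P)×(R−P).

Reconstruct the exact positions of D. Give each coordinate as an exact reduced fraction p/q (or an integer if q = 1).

D = (93/4, -15)

1. D_x = 93/4  [2·signedArea(DCB) = -123/4 ∩ DC · BA = 1823/4]
2. D_y = -15  [2·signedArea(DCB) = -123/4 ∩ DC · BA = 1823/4]
   → D = (93/4, -15)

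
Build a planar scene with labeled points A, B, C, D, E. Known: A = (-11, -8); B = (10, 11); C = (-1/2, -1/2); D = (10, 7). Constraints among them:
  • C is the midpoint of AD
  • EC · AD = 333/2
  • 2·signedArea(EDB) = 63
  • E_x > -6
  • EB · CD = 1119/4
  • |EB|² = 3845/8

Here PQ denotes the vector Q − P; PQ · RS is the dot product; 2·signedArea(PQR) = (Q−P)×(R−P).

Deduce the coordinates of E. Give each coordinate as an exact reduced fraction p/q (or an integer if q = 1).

E = (-23/4, -17/4)

1. E_x = -23/4  [EC · AD = 333/2 ∩ 2·signedArea(EDB) = 63]
2. E_y = -17/4  [EC · AD = 333/2 ∩ 2·signedArea(EDB) = 63]
   → E = (-23/4, -17/4)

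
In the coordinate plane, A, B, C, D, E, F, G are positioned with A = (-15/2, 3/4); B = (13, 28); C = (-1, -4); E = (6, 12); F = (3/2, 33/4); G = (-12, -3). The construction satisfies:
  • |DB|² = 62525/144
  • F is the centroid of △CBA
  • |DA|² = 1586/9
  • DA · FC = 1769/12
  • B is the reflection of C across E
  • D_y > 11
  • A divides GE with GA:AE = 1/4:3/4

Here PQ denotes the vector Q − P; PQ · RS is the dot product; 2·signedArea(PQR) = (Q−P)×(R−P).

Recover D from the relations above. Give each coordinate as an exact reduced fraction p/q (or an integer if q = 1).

D = (5/6, 133/12)

1. D_x = 5/6  [line 5/2·x + 49/4·y + -6617/48 = 0 ∩ |DB|² = 62525/144]
2. D_y = 133/12  [line 5/2·x + 49/4·y + -6617/48 = 0 ∩ |DB|² = 62525/144]
   → D = (5/6, 133/12)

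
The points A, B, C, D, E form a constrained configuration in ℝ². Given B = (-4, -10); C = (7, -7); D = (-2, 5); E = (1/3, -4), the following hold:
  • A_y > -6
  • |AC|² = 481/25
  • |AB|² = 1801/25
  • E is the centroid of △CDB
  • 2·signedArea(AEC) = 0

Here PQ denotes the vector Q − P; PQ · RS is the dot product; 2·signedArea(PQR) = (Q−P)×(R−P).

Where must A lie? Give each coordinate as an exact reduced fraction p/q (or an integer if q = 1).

A = (3, -26/5)

1. A_x = 3  [line 3·x + 20/3·y + 77/3 = 0 ∩ |AC|² = 481/25]
2. A_y = -26/5  [line 3·x + 20/3·y + 77/3 = 0 ∩ |AC|² = 481/25]
   → A = (3, -26/5)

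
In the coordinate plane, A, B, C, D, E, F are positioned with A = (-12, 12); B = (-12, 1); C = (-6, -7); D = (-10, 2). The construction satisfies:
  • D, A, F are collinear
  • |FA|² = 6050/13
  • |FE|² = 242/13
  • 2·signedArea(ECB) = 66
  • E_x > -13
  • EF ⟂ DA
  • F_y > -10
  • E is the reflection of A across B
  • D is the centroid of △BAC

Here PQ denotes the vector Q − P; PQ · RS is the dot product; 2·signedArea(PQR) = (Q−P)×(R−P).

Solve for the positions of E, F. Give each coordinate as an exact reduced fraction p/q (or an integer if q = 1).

1. E_x = -12  [E is the reflection of A across B]
2. E_y = -10  [E is the reflection of A across B]
   → E = (-12, -10)
3. F_x = -101/13  [D, A, F are collinear ∩ EF ⟂ DA]
4. F_y = -119/13  [D, A, F are collinear ∩ EF ⟂ DA]
   → F = (-101/13, -119/13)

E = (-12, -10)
F = (-101/13, -119/13)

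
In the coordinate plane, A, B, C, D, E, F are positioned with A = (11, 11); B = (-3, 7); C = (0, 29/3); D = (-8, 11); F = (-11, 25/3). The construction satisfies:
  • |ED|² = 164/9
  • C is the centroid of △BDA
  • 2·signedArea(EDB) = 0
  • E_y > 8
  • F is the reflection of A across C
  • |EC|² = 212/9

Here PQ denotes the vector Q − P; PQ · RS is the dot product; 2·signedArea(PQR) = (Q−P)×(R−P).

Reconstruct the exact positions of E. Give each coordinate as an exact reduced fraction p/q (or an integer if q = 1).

E = (-14/3, 25/3)

1. E_x = -14/3  [line 4·x + 5·y + -23 = 0 ∩ |EC|² = 212/9]
2. E_y = 25/3  [line 4·x + 5·y + -23 = 0 ∩ |EC|² = 212/9]
   → E = (-14/3, 25/3)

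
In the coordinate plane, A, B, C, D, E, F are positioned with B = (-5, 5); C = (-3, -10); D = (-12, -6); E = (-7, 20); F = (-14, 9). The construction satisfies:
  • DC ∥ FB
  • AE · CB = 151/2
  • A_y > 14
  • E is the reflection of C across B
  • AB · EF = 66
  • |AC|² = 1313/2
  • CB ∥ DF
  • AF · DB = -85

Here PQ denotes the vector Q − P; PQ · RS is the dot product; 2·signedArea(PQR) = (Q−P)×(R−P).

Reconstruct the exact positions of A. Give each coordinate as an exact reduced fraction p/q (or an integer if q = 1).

A = (-21/2, 29/2)

1. A_x = -21/2  [AE · CB = 151/2 ∩ AF · DB = -85]
2. A_y = 29/2  [AE · CB = 151/2 ∩ AF · DB = -85]
   → A = (-21/2, 29/2)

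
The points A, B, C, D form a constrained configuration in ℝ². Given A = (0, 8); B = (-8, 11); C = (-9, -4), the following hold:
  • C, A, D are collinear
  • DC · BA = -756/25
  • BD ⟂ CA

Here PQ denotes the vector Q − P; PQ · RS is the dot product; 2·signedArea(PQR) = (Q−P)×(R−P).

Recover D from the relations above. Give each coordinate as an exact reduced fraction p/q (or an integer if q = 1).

1. D_x = -36/25  [C, A, D are collinear ∩ BD ⟂ CA]
2. D_y = 152/25  [C, A, D are collinear ∩ BD ⟂ CA]
   → D = (-36/25, 152/25)

D = (-36/25, 152/25)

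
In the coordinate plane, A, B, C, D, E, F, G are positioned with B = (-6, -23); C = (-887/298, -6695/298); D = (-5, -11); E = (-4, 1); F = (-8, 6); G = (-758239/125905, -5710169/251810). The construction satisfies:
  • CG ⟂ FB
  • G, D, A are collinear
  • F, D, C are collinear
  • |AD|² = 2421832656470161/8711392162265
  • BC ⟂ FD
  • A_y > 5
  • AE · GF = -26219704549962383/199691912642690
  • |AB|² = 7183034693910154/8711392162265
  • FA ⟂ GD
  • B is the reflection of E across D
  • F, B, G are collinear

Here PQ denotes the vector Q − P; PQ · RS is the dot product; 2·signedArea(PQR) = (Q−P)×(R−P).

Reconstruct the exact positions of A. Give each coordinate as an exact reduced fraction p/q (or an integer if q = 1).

A = (-30888383441393/8711392162265, 48871062013906/8711392162265)

1. A_x = -30888383441393/8711392162265  [G, D, A are collinear ∩ FA ⟂ GD]
2. A_y = 48871062013906/8711392162265  [G, D, A are collinear ∩ FA ⟂ GD]
   → A = (-30888383441393/8711392162265, 48871062013906/8711392162265)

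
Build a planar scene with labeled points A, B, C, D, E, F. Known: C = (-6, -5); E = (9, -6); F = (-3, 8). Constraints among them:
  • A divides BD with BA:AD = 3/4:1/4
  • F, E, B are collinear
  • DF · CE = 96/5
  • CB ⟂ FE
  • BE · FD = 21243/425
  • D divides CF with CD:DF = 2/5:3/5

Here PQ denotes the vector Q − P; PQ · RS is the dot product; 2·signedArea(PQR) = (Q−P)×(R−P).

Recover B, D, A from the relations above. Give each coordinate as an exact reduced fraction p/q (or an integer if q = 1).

A = (-1041/340, 11/17)
B = (183/85, 169/85)
D = (-24/5, 1/5)

1. B_x = 183/85  [F, E, B are collinear ∩ CB ⟂ FE]
2. B_y = 169/85  [F, E, B are collinear ∩ CB ⟂ FE]
   → B = (183/85, 169/85)
3. D_x = -24/5  [D divides CF with CD:DF = 2/5:3/5]
4. D_y = 1/5  [D divides CF with CD:DF = 2/5:3/5]
   → D = (-24/5, 1/5)
5. A_x = -1041/340  [A divides BD with BA:AD = 3/4:1/4]
6. A_y = 11/17  [A divides BD with BA:AD = 3/4:1/4]
   → A = (-1041/340, 11/17)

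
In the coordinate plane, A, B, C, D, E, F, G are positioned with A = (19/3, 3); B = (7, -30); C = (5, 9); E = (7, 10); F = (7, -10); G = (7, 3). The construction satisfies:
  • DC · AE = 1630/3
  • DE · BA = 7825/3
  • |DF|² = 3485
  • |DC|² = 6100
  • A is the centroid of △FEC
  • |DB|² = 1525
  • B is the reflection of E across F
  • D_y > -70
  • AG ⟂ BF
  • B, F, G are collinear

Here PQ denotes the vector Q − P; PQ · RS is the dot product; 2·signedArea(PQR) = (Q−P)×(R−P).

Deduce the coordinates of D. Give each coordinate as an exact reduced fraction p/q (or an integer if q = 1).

D = (9, -69)

1. D_x = 9  [DE · BA = 7825/3 ∩ DC · AE = 1630/3]
2. D_y = -69  [DE · BA = 7825/3 ∩ DC · AE = 1630/3]
   → D = (9, -69)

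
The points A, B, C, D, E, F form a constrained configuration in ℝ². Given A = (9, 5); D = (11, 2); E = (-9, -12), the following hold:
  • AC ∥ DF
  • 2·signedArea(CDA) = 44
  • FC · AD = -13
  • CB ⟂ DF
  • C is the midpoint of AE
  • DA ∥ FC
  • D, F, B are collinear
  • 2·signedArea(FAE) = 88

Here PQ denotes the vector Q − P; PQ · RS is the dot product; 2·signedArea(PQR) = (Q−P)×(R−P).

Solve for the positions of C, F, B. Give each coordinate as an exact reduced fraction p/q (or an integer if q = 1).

1. C_x = 0  [C is the midpoint of AE]
2. C_y = -7/2  [C is the midpoint of AE]
   → C = (0, -7/2)
3. F_x = 2  [DA ∥ FC ∩ AC ∥ DF]
4. F_y = -13/2  [DA ∥ FC ∩ AC ∥ DF]
   → F = (2, -13/2)
5. B_x = 1496/613  [D, F, B are collinear ∩ CB ⟂ DF]
6. B_y = -7459/1226  [D, F, B are collinear ∩ CB ⟂ DF]
   → B = (1496/613, -7459/1226)

B = (1496/613, -7459/1226)
C = (0, -7/2)
F = (2, -13/2)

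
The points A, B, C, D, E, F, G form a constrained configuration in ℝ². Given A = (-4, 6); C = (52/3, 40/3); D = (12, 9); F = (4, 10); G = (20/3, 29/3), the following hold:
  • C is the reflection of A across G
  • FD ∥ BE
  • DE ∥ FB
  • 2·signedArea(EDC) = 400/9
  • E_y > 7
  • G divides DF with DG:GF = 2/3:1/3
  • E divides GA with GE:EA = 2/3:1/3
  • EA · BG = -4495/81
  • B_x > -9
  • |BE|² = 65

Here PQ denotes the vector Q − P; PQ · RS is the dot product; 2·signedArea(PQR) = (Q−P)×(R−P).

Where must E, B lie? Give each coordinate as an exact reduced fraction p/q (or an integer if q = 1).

1. E_x = -4/9  [E divides GA with GE:EA = 2/3:1/3]
2. E_y = 65/9  [E divides GA with GE:EA = 2/3:1/3]
   → E = (-4/9, 65/9)
3. B_x = -76/9  [FD ∥ BE ∩ DE ∥ FB]
4. B_y = 74/9  [FD ∥ BE ∩ DE ∥ FB]
   → B = (-76/9, 74/9)

B = (-76/9, 74/9)
E = (-4/9, 65/9)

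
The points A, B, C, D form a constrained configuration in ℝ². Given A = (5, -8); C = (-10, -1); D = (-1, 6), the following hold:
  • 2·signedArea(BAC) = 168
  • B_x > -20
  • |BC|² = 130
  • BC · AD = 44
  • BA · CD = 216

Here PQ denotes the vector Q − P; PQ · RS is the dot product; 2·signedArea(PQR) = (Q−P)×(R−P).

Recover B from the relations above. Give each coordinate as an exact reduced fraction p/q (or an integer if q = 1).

1. B_x = -19  [2·signedArea(BAC) = 168 ∩ BC · AD = 44]
2. B_y = -8  [2·signedArea(BAC) = 168 ∩ BC · AD = 44]
   → B = (-19, -8)

B = (-19, -8)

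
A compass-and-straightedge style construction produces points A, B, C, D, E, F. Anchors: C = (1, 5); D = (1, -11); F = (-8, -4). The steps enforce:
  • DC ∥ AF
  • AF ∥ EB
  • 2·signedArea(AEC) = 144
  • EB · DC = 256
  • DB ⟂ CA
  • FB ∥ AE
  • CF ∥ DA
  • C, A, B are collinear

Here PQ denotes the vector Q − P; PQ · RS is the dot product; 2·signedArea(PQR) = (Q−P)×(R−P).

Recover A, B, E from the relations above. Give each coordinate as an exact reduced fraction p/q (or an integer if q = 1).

A = (-8, -20)
B = (-1447/353, -3235/353)
E = (-1447/353, -8883/353)

1. A_x = -8  [DC ∥ AF ∩ CF ∥ DA]
2. A_y = -20  [DC ∥ AF ∩ CF ∥ DA]
   → A = (-8, -20)
3. B_x = -1447/353  [C, A, B are collinear ∩ DB ⟂ CA]
4. B_y = -3235/353  [C, A, B are collinear ∩ DB ⟂ CA]
   → B = (-1447/353, -3235/353)
5. E_x = -1447/353  [AF ∥ EB ∩ FB ∥ AE]
6. E_y = -8883/353  [AF ∥ EB ∩ FB ∥ AE]
   → E = (-1447/353, -8883/353)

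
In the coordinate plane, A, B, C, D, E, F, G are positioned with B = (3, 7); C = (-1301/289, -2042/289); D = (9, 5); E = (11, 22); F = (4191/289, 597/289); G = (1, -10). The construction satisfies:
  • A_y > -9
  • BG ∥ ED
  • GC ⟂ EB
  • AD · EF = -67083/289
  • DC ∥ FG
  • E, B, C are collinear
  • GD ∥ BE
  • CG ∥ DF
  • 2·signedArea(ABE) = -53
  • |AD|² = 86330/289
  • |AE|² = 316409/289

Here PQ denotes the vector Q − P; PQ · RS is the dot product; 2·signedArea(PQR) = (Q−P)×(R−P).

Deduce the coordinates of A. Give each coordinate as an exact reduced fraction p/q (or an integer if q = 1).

A = (-506/289, -2466/289)

1. A_x = -506/289  [AD · EF = -67083/289 ∩ 2·signedArea(ABE) = -53]
2. A_y = -2466/289  [AD · EF = -67083/289 ∩ 2·signedArea(ABE) = -53]
   → A = (-506/289, -2466/289)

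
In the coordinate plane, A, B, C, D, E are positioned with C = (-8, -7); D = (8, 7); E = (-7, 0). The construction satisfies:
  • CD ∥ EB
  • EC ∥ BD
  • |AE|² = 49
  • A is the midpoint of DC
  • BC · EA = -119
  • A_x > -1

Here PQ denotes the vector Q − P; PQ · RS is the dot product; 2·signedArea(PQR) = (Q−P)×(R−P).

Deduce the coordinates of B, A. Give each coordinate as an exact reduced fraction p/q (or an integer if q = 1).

A = (0, 0)
B = (9, 14)

1. B_x = 9  [EC ∥ BD ∩ CD ∥ EB]
2. B_y = 14  [EC ∥ BD ∩ CD ∥ EB]
   → B = (9, 14)
3. A_x = 0  [A is the midpoint of DC]
4. A_y = 0  [A is the midpoint of DC]
   → A = (0, 0)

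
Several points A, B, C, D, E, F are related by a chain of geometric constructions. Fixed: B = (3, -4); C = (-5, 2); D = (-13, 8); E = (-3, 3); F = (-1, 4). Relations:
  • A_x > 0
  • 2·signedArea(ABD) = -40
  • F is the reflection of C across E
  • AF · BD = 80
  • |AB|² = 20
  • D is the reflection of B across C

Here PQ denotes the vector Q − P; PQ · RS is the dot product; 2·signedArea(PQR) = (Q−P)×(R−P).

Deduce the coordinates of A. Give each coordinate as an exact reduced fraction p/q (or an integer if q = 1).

A = (1, 0)

1. A_x = 1  [AF · BD = 80 ∩ 2·signedArea(ABD) = -40]
2. A_y = 0  [AF · BD = 80 ∩ 2·signedArea(ABD) = -40]
   → A = (1, 0)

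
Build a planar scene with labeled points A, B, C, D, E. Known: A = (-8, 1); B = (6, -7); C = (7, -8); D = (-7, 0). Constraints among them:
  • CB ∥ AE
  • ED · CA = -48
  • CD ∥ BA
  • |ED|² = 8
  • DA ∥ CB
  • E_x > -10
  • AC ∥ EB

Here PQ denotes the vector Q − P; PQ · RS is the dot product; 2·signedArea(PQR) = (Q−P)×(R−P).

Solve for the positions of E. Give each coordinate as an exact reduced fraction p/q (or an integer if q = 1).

1. E_x = -9  [AC ∥ EB ∩ CB ∥ AE]
2. E_y = 2  [AC ∥ EB ∩ CB ∥ AE]
   → E = (-9, 2)

E = (-9, 2)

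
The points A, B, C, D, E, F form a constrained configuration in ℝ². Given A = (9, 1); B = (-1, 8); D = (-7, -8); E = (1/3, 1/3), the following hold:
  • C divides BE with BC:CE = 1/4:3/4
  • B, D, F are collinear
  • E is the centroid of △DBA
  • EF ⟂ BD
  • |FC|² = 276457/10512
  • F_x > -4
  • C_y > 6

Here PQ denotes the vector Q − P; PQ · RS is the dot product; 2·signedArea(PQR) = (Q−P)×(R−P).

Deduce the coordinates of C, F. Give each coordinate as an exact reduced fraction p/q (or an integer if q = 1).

1. C_x = -2/3  [C divides BE with BC:CE = 1/4:3/4]
2. C_y = 73/12  [C divides BE with BC:CE = 1/4:3/4]
   → C = (-2/3, 73/12)
3. F_x = -245/73  [B, D, F are collinear ∩ EF ⟂ BD]
4. F_y = 376/219  [B, D, F are collinear ∩ EF ⟂ BD]
   → F = (-245/73, 376/219)

C = (-2/3, 73/12)
F = (-245/73, 376/219)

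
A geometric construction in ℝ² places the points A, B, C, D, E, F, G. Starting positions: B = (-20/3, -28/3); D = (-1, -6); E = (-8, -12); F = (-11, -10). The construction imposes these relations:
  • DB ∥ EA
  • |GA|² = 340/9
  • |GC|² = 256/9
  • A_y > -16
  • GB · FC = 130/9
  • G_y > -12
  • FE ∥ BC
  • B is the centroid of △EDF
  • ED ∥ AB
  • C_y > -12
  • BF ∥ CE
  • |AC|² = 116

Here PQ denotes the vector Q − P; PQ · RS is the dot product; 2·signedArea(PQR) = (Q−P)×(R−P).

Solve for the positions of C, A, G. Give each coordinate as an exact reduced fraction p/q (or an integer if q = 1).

1. C_x = -11/3  [BF ∥ CE ∩ FE ∥ BC]
2. C_y = -34/3  [BF ∥ CE ∩ FE ∥ BC]
   → C = (-11/3, -34/3)
3. A_x = -41/3  [ED ∥ AB ∩ DB ∥ EA]
4. A_y = -46/3  [ED ∥ AB ∩ DB ∥ EA]
   → A = (-41/3, -46/3)
5. G_x = -9  [line -22/3·x + 4/3·y + -458/9 = 0 ∩ |GA|² = 340/9]
6. G_y = -34/3  [line -22/3·x + 4/3·y + -458/9 = 0 ∩ |GA|² = 340/9]
   → G = (-9, -34/3)

A = (-41/3, -46/3)
C = (-11/3, -34/3)
G = (-9, -34/3)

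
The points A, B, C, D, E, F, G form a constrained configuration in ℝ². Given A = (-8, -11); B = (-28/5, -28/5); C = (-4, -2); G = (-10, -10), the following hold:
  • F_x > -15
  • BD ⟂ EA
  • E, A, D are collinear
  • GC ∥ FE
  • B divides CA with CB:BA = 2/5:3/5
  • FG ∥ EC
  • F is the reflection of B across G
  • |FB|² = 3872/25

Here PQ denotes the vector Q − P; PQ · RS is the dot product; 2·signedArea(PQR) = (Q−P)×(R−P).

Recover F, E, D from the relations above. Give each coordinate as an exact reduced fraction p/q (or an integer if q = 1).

D = (-22514/2665, -15584/2665)
E = (-42/5, -32/5)
F = (-72/5, -72/5)

1. F_x = -72/5  [F is the reflection of B across G]
2. F_y = -72/5  [F is the reflection of B across G]
   → F = (-72/5, -72/5)
3. E_x = -42/5  [FG ∥ EC ∩ GC ∥ FE]
4. E_y = -32/5  [FG ∥ EC ∩ GC ∥ FE]
   → E = (-42/5, -32/5)
5. D_x = -22514/2665  [E, A, D are collinear ∩ BD ⟂ EA]
6. D_y = -15584/2665  [E, A, D are collinear ∩ BD ⟂ EA]
   → D = (-22514/2665, -15584/2665)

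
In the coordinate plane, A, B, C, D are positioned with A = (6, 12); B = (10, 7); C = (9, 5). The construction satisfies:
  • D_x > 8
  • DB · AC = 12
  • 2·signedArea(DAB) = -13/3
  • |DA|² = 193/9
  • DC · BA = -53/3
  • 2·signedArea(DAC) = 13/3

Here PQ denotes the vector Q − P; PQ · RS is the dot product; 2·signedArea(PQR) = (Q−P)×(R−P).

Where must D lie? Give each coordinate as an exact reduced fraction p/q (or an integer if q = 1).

D = (25/3, 8)

1. D_x = 25/3  [2·signedArea(DAB) = -13/3 ∩ DC · BA = -53/3]
2. D_y = 8  [2·signedArea(DAB) = -13/3 ∩ DC · BA = -53/3]
   → D = (25/3, 8)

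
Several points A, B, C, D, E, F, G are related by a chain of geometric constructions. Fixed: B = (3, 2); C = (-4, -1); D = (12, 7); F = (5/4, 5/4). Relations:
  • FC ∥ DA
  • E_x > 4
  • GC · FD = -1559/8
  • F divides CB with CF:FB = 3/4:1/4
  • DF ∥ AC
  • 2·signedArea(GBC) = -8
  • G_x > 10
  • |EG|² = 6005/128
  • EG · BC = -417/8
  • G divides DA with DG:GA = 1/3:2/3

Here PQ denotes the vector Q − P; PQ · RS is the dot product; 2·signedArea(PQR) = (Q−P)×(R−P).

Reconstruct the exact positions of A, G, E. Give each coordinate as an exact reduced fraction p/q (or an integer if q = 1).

A = (27/4, 19/4)
E = (65/16, 53/16)
G = (41/4, 25/4)

1. A_x = 27/4  [DF ∥ AC ∩ FC ∥ DA]
2. A_y = 19/4  [DF ∥ AC ∩ FC ∥ DA]
   → A = (27/4, 19/4)
3. G_x = 41/4  [G divides DA with DG:GA = 1/3:2/3]
4. G_y = 25/4  [G divides DA with DG:GA = 1/3:2/3]
   → G = (41/4, 25/4)
5. E_x = 65/16  [line 7·x + 3·y + -307/8 = 0 ∩ |EG|² = 6005/128]
6. E_y = 53/16  [line 7·x + 3·y + -307/8 = 0 ∩ |EG|² = 6005/128]
   → E = (65/16, 53/16)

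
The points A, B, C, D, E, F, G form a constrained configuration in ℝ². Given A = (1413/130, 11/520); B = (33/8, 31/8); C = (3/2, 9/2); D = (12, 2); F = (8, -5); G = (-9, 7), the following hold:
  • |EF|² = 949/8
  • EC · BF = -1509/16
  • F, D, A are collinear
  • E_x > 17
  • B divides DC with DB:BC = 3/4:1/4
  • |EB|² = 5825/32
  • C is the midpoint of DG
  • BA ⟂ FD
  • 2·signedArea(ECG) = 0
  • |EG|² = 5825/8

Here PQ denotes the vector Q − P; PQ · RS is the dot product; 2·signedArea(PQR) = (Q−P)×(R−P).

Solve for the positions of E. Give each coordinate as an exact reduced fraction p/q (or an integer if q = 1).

E = (69/4, 3/4)

1. E_x = 69/4  [2·signedArea(ECG) = 0 ∩ EC · BF = -1509/16]
2. E_y = 3/4  [2·signedArea(ECG) = 0 ∩ EC · BF = -1509/16]
   → E = (69/4, 3/4)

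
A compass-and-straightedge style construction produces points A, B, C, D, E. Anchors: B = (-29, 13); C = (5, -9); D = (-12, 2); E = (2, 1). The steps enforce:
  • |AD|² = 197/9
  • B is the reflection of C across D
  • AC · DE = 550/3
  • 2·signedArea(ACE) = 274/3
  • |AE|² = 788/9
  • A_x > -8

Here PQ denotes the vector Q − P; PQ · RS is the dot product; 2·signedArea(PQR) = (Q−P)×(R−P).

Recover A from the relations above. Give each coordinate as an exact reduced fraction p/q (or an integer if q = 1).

A = (-22/3, 5/3)

1. A_x = -22/3  [AC · DE = 550/3 ∩ 2·signedArea(ACE) = 274/3]
2. A_y = 5/3  [AC · DE = 550/3 ∩ 2·signedArea(ACE) = 274/3]
   → A = (-22/3, 5/3)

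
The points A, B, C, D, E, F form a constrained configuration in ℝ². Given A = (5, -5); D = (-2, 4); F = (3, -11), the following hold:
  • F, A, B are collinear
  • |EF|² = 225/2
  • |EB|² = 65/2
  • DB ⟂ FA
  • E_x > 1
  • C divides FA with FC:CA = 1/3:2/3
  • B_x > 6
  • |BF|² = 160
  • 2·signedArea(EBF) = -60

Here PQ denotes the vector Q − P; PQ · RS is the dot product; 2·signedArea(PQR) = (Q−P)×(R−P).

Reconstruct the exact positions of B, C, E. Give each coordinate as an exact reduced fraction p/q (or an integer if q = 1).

B = (7, 1)
C = (11/3, -9)
E = (3/2, -1/2)

1. B_x = 7  [F, A, B are collinear ∩ DB ⟂ FA]
2. B_y = 1  [F, A, B are collinear ∩ DB ⟂ FA]
   → B = (7, 1)
3. C_x = 11/3  [C divides FA with FC:CA = 1/3:2/3]
4. C_y = -9  [C divides FA with FC:CA = 1/3:2/3]
   → C = (11/3, -9)
5. E_x = 3/2  [line 12·x + -4·y + -20 = 0 ∩ |EF|² = 225/2]
6. E_y = -1/2  [line 12·x + -4·y + -20 = 0 ∩ |EF|² = 225/2]
   → E = (3/2, -1/2)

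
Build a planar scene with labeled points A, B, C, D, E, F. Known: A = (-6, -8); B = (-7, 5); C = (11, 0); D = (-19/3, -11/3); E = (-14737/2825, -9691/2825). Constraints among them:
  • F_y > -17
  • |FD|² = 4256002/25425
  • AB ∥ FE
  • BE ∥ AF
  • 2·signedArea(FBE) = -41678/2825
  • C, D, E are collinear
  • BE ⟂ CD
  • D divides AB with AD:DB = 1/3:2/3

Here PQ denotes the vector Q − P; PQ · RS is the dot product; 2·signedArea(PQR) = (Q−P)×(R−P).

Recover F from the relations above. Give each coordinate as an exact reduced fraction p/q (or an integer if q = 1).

1. F_x = -11912/2825  [AB ∥ FE ∩ BE ∥ AF]
2. F_y = -46416/2825  [AB ∥ FE ∩ BE ∥ AF]
   → F = (-11912/2825, -46416/2825)

F = (-11912/2825, -46416/2825)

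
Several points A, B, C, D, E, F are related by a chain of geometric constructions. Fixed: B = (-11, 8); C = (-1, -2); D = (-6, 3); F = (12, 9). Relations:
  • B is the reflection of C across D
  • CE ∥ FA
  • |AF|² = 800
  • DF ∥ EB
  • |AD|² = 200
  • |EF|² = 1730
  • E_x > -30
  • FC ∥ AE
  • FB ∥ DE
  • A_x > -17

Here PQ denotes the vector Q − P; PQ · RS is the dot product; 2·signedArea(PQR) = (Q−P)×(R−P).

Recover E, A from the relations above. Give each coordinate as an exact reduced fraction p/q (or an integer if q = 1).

1. E_x = -29  [DF ∥ EB ∩ FB ∥ DE]
2. E_y = 2  [DF ∥ EB ∩ FB ∥ DE]
   → E = (-29, 2)
3. A_x = -16  [FC ∥ AE ∩ CE ∥ FA]
4. A_y = 13  [FC ∥ AE ∩ CE ∥ FA]
   → A = (-16, 13)

A = (-16, 13)
E = (-29, 2)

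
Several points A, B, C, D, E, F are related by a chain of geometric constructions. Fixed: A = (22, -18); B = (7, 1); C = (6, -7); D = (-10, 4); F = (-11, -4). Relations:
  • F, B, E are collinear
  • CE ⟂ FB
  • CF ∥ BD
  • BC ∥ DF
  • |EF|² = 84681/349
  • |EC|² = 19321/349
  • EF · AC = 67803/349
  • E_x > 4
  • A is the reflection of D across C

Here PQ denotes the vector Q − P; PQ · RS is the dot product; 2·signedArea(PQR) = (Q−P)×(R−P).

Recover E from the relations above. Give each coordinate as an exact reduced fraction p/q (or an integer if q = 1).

1. E_x = 1399/349  [F, B, E are collinear ∩ CE ⟂ FB]
2. E_y = 59/349  [F, B, E are collinear ∩ CE ⟂ FB]
   → E = (1399/349, 59/349)

E = (1399/349, 59/349)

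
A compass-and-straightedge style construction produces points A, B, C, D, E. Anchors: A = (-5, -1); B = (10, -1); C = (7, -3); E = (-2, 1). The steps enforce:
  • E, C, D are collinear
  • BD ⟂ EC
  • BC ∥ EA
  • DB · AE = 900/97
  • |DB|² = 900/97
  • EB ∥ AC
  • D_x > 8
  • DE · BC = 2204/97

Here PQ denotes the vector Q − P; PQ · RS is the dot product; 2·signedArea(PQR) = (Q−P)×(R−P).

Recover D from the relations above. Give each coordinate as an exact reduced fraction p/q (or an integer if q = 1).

D = (850/97, -367/97)

1. D_x = 850/97  [E, C, D are collinear ∩ BD ⟂ EC]
2. D_y = -367/97  [E, C, D are collinear ∩ BD ⟂ EC]
   → D = (850/97, -367/97)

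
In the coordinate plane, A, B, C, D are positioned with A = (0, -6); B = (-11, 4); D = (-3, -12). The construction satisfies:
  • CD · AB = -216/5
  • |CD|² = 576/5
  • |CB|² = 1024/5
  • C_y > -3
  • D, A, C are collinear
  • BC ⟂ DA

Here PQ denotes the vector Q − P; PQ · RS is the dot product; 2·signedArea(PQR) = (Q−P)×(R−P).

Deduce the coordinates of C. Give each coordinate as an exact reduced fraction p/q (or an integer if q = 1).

C = (9/5, -12/5)

1. C_x = 9/5  [D, A, C are collinear ∩ BC ⟂ DA]
2. C_y = -12/5  [D, A, C are collinear ∩ BC ⟂ DA]
   → C = (9/5, -12/5)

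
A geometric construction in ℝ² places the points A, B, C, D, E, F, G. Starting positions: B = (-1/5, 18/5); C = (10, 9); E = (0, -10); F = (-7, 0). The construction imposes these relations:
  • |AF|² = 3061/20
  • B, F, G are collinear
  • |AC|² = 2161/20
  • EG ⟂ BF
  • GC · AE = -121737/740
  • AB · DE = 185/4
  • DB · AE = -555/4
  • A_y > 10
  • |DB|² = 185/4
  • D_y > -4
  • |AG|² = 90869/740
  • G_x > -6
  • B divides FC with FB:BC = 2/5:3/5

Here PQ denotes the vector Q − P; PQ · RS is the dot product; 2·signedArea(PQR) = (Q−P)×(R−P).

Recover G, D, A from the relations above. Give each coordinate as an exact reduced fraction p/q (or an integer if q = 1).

A = (-3/10, 52/5)
D = (-1/10, -16/5)
G = (-2097/370, 261/370)

1. G_x = -2097/370  [B, F, G are collinear ∩ EG ⟂ BF]
2. G_y = 261/370  [B, F, G are collinear ∩ EG ⟂ BF]
   → G = (-2097/370, 261/370)
3. A_x = -3/10  [line -5797/370·x + -3069/370·y + 60357/740 = 0 ∩ |AF|² = 3061/20]
4. A_y = 52/5  [line -5797/370·x + -3069/370·y + 60357/740 = 0 ∩ |AF|² = 3061/20]
   → A = (-3/10, 52/5)
5. D_x = -1/10  [line -3/10·x + 102/5·y + 261/4 = 0 ∩ |DB|² = 185/4]
6. D_y = -16/5  [line -3/10·x + 102/5·y + 261/4 = 0 ∩ |DB|² = 185/4]
   → D = (-1/10, -16/5)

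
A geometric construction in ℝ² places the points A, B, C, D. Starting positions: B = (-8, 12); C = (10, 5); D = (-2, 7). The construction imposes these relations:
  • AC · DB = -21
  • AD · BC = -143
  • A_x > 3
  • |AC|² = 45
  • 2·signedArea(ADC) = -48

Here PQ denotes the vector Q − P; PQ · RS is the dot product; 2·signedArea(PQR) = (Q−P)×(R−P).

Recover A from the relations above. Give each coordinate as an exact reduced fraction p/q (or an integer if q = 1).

1. A_x = 4  [AD · BC = -143 ∩ 2·signedArea(ADC) = -48]
2. A_y = 2  [AD · BC = -143 ∩ 2·signedArea(ADC) = -48]
   → A = (4, 2)

A = (4, 2)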